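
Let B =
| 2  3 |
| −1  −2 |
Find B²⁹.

B² = I (check: tr B = 0 and det B = −1), so B²⁹ = B since 29 is odd.

[[2, 3], [−1, −2]]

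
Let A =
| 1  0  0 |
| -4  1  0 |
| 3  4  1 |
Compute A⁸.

A = I + N where N = [[0, 0, 0], [-4, 0, 0], [3, 4, 0]] is strictly lower-triangular, so N³ = 0.
(I + N)⁸ = I + 8·N + 28·N² = [[1, 0, 0], [-32, 1, 0], [-424, 32, 1]].

[[1, 0, 0], [-32, 1, 0], [-424, 32, 1]]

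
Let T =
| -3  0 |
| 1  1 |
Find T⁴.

[[81, 0], [-20, 1]]

T² = [[9, 0], [-2, 1]]
T³ = [[-27, 0], [7, 1]]
T⁴ = [[81, 0], [-20, 1]]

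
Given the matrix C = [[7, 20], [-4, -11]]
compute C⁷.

[[8743, 21860], [-4372, -10931]]

tr C = -4 and det C = 3, so the characteristic polynomial is λ² − (-4)λ + (3) with roots -1 and -3.
Eigenvectors give P = [[5, 2], [-2, -1]] with P⁻¹ = [[1, 2], [-2, -5]], and C = P·diag(-1, -3)·P⁻¹.
Then C⁷ = P·diag(-1, -2187)·P⁻¹ = [[-5, -4374], [2, 2187]] · [[1, 2], [-2, -5]] = [[8743, 21860], [-4372, -10931]].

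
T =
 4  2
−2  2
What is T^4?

[[0, 144], [−144, −144]]

T^2 = [[12, 12], [−12, 0]]
T^3 = [[24, 48], [−48, −24]]
T^4 = [[0, 144], [−144, −144]]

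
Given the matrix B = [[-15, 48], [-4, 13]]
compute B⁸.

[[26241, -78720], [6560, -19679]]

tr B = -2 and det B = -3, so the characteristic polynomial is λ² − (-2)λ + (-3) with roots -3 and 1.
Eigenvectors give P = [[-4, -3], [-1, -1]] with P⁻¹ = [[-1, 3], [1, -4]], and B = P·diag(-3, 1)·P⁻¹.
Then B⁸ = P·diag(6561, 1)·P⁻¹ = [[-26244, -3], [-6561, -1]] · [[-1, 3], [1, -4]] = [[26241, -78720], [6560, -19679]].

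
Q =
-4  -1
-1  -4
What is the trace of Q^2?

34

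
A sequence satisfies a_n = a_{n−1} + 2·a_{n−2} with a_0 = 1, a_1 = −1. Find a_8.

With companion matrix T = [[1, 2], [1, 0]], [a_n, a_{n−1}]ᵀ = T·[a_{n−1}, a_{n−2}]ᵀ, so [a_8, a_7]ᵀ = T⁷·[a_1, a_0]ᵀ.
T⁷ = [[85, 86], [43, 42]], giving [a_8, a_7]ᵀ = [[1], [−1]].

1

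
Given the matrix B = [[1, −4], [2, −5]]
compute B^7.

tr B = −4 and det B = 3, so the characteristic polynomial is λ² − (−4)λ + (3) with roots −1 and −3.
Eigenvectors give P = [[−2, 1], [−1, 1]] with P⁻¹ = [[−1, 1], [−1, 2]], and B = P·diag(−1, −3)·P⁻¹.
Then B^7 = P·diag(−1, −2187)·P⁻¹ = [[2, −2187], [1, −2187]] · [[−1, 1], [−1, 2]] = [[2185, −4372], [2186, −4373]].

[[2185, −4372], [2186, −4373]]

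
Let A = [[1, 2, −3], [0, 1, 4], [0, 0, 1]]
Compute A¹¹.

A = I + N where N = [[0, 2, −3], [0, 0, 4], [0, 0, 0]] is strictly upper-triangular, so N³ = 0.
(I + N)¹¹ = I + 11·N + 55·N² = [[1, 22, 407], [0, 1, 44], [0, 0, 1]].

[[1, 22, 407], [0, 1, 44], [0, 0, 1]]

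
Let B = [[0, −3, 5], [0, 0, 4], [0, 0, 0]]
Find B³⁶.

B is strictly triangular, hence nilpotent: B³ = 0, so B³⁶ = 0.

[[0, 0, 0], [0, 0, 0], [0, 0, 0]]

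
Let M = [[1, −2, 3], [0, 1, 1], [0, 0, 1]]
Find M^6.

M = I + N where N = [[0, −2, 3], [0, 0, 1], [0, 0, 0]] is strictly upper-triangular, so N^3 = 0.
(I + N)^6 = I + 6·N + 15·N^2 = [[1, −12, −12], [0, 1, 6], [0, 0, 1]].

[[1, −12, −12], [0, 1, 6], [0, 0, 1]]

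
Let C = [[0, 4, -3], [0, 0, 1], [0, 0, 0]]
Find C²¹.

C is strictly triangular, hence nilpotent: C³ = 0, so C²¹ = 0.

[[0, 0, 0], [0, 0, 0], [0, 0, 0]]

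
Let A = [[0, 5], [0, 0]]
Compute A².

[[0, 0], [0, 0]]

A is strictly triangular, hence nilpotent: A² = 0, so A² = 0.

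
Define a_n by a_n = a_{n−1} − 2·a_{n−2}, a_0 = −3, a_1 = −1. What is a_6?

With companion matrix Q = [[1, −2], [1, 0]], [a_n, a_{n−1}]ᵀ = Q·[a_{n−1}, a_{n−2}]ᵀ, so [a_6, a_5]ᵀ = Q^5·[a_1, a_0]ᵀ.
Q^5 = [[5, 2], [−1, 6]], giving [a_6, a_5]ᵀ = [[−11], [−17]].

−11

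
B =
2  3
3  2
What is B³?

B² = [[13, 12], [12, 13]]
B³ = [[62, 63], [63, 62]]

[[62, 63], [63, 62]]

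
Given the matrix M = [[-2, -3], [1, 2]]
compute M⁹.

[[-2, -3], [1, 2]]

M² = I (check: tr M = 0 and det M = -1), so M⁹ = M since 9 is odd.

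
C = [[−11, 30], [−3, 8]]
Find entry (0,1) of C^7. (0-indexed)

3810

tr C = −3 and det C = 2, so the characteristic polynomial is λ² − (−3)λ + (2) with roots −1 and −2.
Eigenvectors give P = [[3, 10], [1, 3]] with P⁻¹ = [[−3, 10], [1, −3]], and C = P·diag(−1, −2)·P⁻¹.
Then C^7 = P·diag(−1, −128)·P⁻¹ = [[−3, −1280], [−1, −384]] · [[−3, 10], [1, −3]] = [[−1271, 3810], [−381, 1142]].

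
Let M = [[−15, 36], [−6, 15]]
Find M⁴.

tr M = 0 and det M = −9, so the characteristic polynomial is λ² − (0)λ + (−9) with roots 3 and −3.
Eigenvectors give P = [[2, 3], [1, 1]] with P⁻¹ = [[−1, 3], [1, −2]], and M = P·diag(3, −3)·P⁻¹.
Then M⁴ = P·diag(81, 81)·P⁻¹ = [[162, 243], [81, 81]] · [[−1, 3], [1, −2]] = [[81, 0], [0, 81]].

[[81, 0], [0, 81]]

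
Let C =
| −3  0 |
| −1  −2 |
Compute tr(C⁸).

tr C = −5 and det C = 6, so the characteristic polynomial is λ² − (−5)λ + (6) with roots −3 and −2.
Eigenvectors give P = [[1, 0], [1, −1]] with P⁻¹ = [[1, 0], [1, −1]], and C = P·diag(−3, −2)·P⁻¹.
Then C⁸ = P·diag(6561, 256)·P⁻¹ = [[6561, 0], [6561, −256]] · [[1, 0], [1, −1]] = [[6561, 0], [6305, 256]].

6817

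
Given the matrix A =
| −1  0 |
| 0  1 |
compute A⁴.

[[1, 0], [0, 1]]

A² = [[1, 0], [0, 1]]
A³ = [[−1, 0], [0, 1]]
A⁴ = [[1, 0], [0, 1]]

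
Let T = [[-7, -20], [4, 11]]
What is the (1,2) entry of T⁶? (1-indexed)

-7280

tr T = 4 and det T = 3, so the characteristic polynomial is λ² − (4)λ + (3) with roots 3 and 1.
Eigenvectors give P = [[-2, 5], [1, -2]] with P⁻¹ = [[2, 5], [1, 2]], and T = P·diag(3, 1)·P⁻¹.
Then T⁶ = P·diag(729, 1)·P⁻¹ = [[-1458, 5], [729, -2]] · [[2, 5], [1, 2]] = [[-2911, -7280], [1456, 3641]].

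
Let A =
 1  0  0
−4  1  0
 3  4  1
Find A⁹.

[[1, 0, 0], [−36, 1, 0], [−549, 36, 1]]

A = I + N where N = [[0, 0, 0], [−4, 0, 0], [3, 4, 0]] is strictly lower-triangular, so N³ = 0.
(I + N)⁹ = I + 9·N + 36·N² = [[1, 0, 0], [−36, 1, 0], [−549, 36, 1]].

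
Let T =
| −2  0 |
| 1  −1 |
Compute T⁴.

tr T = −3 and det T = 2, so the characteristic polynomial is λ² − (−3)λ + (2) with roots −2 and −1.
Eigenvectors give P = [[−1, 0], [1, −1]] with P⁻¹ = [[−1, 0], [−1, −1]], and T = P·diag(−2, −1)·P⁻¹.
Then T⁴ = P·diag(16, 1)·P⁻¹ = [[−16, 0], [16, −1]] · [[−1, 0], [−1, −1]] = [[16, 0], [−15, 1]].

[[16, 0], [−15, 1]]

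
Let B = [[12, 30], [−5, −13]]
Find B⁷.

tr B = −1 and det B = −6, so the characteristic polynomial is λ² − (−1)λ + (−6) with roots 2 and −3.
Eigenvectors give P = [[−3, −2], [1, 1]] with P⁻¹ = [[−1, −2], [1, 3]], and B = P·diag(2, −3)·P⁻¹.
Then B⁷ = P·diag(128, −2187)·P⁻¹ = [[−384, 4374], [128, −2187]] · [[−1, −2], [1, 3]] = [[4758, 13890], [−2315, −6817]].

[[4758, 13890], [−2315, −6817]]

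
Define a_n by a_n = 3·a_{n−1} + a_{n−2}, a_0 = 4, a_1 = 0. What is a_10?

With companion matrix Q = [[3, 1], [1, 0]], [a_n, a_{n−1}]ᵀ = Q·[a_{n−1}, a_{n−2}]ᵀ, so [a_10, a_9]ᵀ = Q⁹·[a_1, a_0]ᵀ.
Q⁹ = [[42837, 12970], [12970, 3927]], giving [a_10, a_9]ᵀ = [[51880], [15708]].

51880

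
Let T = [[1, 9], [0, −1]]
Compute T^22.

[[1, 0], [0, 1]]

T² = I (check: tr T = 0 and det T = −1), so T^22 = I since 22 is even.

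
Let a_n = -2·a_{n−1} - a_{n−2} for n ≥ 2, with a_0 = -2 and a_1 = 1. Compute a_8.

With companion matrix C = [[-2, -1], [1, 0]], [a_n, a_{n−1}]ᵀ = C·[a_{n−1}, a_{n−2}]ᵀ, so [a_8, a_7]ᵀ = C⁷·[a_1, a_0]ᵀ.
C⁷ = [[-8, -7], [7, 6]], giving [a_8, a_7]ᵀ = [[6], [-5]].

6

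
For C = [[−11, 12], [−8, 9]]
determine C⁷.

tr C = −2 and det C = −3, so the characteristic polynomial is λ² − (−2)λ + (−3) with roots −3 and 1.
Eigenvectors give P = [[3, 1], [2, 1]] with P⁻¹ = [[1, −1], [−2, 3]], and C = P·diag(−3, 1)·P⁻¹.
Then C⁷ = P·diag(−2187, 1)·P⁻¹ = [[−6561, 1], [−4374, 1]] · [[1, −1], [−2, 3]] = [[−6563, 6564], [−4376, 4377]].

[[−6563, 6564], [−4376, 4377]]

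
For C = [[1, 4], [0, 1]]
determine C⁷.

[[1, 28], [0, 1]]

C = I + N where N = [[0, 4], [0, 0]] is strictly upper-triangular, so N² = 0.
(I + N)⁷ = I + 7·N = [[1, 28], [0, 1]].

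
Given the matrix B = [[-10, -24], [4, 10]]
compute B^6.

[[64, 0], [0, 64]]

tr B = 0 and det B = -4, so the characteristic polynomial is λ² − (0)λ + (-4) with roots -2 and 2.
Eigenvectors give P = [[3, -2], [-1, 1]] with P⁻¹ = [[1, 2], [1, 3]], and B = P·diag(-2, 2)·P⁻¹.
Then B^6 = P·diag(64, 64)·P⁻¹ = [[192, -128], [-64, 64]] · [[1, 2], [1, 3]] = [[64, 0], [0, 64]].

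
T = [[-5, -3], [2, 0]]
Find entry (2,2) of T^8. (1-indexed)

tr T = -5 and det T = 6, so the characteristic polynomial is λ² − (-5)λ + (6) with roots -3 and -2.
Eigenvectors give P = [[3, 1], [-2, -1]] with P⁻¹ = [[1, 1], [-2, -3]], and T = P·diag(-3, -2)·P⁻¹.
Then T^8 = P·diag(6561, 256)·P⁻¹ = [[19683, 256], [-13122, -256]] · [[1, 1], [-2, -3]] = [[19171, 18915], [-12610, -12354]].

-12354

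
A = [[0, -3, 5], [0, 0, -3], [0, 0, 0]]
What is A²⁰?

A is strictly triangular, hence nilpotent: A³ = 0, so A²⁰ = 0.

[[0, 0, 0], [0, 0, 0], [0, 0, 0]]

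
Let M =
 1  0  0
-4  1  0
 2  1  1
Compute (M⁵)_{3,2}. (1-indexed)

5

M = I + N where N = [[0, 0, 0], [-4, 0, 0], [2, 1, 0]] is strictly lower-triangular, so N³ = 0.
(I + N)⁵ = I + 5·N + 10·N² = [[1, 0, 0], [-20, 1, 0], [-30, 5, 1]].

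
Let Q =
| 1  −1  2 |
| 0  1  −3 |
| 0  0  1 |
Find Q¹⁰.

Q = I + N where N = [[0, −1, 2], [0, 0, −3], [0, 0, 0]] is strictly upper-triangular, so N³ = 0.
(I + N)¹⁰ = I + 10·N + 45·N² = [[1, −10, 155], [0, 1, −30], [0, 0, 1]].

[[1, −10, 155], [0, 1, −30], [0, 0, 1]]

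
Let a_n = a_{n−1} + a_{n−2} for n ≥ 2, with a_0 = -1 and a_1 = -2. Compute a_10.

-144

With companion matrix A = [[1, 1], [1, 0]], [a_n, a_{n−1}]ᵀ = A·[a_{n−1}, a_{n−2}]ᵀ, so [a_10, a_9]ᵀ = A^9·[a_1, a_0]ᵀ.
A^9 = [[55, 34], [34, 21]], giving [a_10, a_9]ᵀ = [[-144], [-89]].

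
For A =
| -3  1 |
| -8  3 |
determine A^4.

[[1, 0], [0, 1]]

A² = I (check: tr A = 0 and det A = -1), so A^4 = I since 4 is even.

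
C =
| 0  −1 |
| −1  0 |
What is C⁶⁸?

C² = I (check: tr C = 0 and det C = −1), so C⁶⁸ = I since 68 is even.

[[1, 0], [0, 1]]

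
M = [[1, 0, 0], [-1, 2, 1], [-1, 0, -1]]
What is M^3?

M^2 = [[1, 0, 0], [-4, 4, 1], [0, 0, 1]]
M^3 = [[1, 0, 0], [-9, 8, 3], [-1, 0, -1]]

[[1, 0, 0], [-9, 8, 3], [-1, 0, -1]]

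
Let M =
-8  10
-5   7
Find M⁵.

[[-518, 550], [-275, 307]]

tr M = -1 and det M = -6, so the characteristic polynomial is λ² − (-1)λ + (-6) with roots 2 and -3.
Eigenvectors give P = [[-1, -2], [-1, -1]] with P⁻¹ = [[1, -2], [-1, 1]], and M = P·diag(2, -3)·P⁻¹.
Then M⁵ = P·diag(32, -243)·P⁻¹ = [[-32, 486], [-32, 243]] · [[1, -2], [-1, 1]] = [[-518, 550], [-275, 307]].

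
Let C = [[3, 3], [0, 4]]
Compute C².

[[9, 21], [0, 16]]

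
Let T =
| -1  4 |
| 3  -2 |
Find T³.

[[-49, 76], [57, -68]]

T² = [[13, -12], [-9, 16]]
T³ = [[-49, 76], [57, -68]]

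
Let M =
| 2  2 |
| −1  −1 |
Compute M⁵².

[[2, 2], [−1, −1]]

M² = M (a projection; rank 1, trace 1), so M⁵² = M.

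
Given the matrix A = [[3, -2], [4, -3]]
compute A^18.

[[1, 0], [0, 1]]

A² = I (check: tr A = 0 and det A = -1), so A^18 = I since 18 is even.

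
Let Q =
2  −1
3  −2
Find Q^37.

Q² = I (check: tr Q = 0 and det Q = −1), so Q^37 = Q since 37 is odd.

[[2, −1], [3, −2]]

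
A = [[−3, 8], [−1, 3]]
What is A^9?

A² = I (check: tr A = 0 and det A = −1), so A^9 = A since 9 is odd.

[[−3, 8], [−1, 3]]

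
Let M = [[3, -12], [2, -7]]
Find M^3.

[[51, -156], [26, -79]]

tr M = -4 and det M = 3, so the characteristic polynomial is λ² − (-4)λ + (3) with roots -1 and -3.
Eigenvectors give P = [[3, 2], [1, 1]] with P⁻¹ = [[1, -2], [-1, 3]], and M = P·diag(-1, -3)·P⁻¹.
Then M^3 = P·diag(-1, -27)·P⁻¹ = [[-3, -54], [-1, -27]] · [[1, -2], [-1, 3]] = [[51, -156], [26, -79]].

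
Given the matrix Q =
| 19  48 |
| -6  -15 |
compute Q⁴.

tr Q = 4 and det Q = 3, so the characteristic polynomial is λ² − (4)λ + (3) with roots 1 and 3.
Eigenvectors give P = [[-8, -3], [3, 1]] with P⁻¹ = [[1, 3], [-3, -8]], and Q = P·diag(1, 3)·P⁻¹.
Then Q⁴ = P·diag(1, 81)·P⁻¹ = [[-8, -243], [3, 81]] · [[1, 3], [-3, -8]] = [[721, 1920], [-240, -639]].

[[721, 1920], [-240, -639]]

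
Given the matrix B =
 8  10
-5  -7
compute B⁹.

tr B = 1 and det B = -6, so the characteristic polynomial is λ² − (1)λ + (-6) with roots 3 and -2.
Eigenvectors give P = [[2, -1], [-1, 1]] with P⁻¹ = [[1, 1], [1, 2]], and B = P·diag(3, -2)·P⁻¹.
Then B⁹ = P·diag(19683, -512)·P⁻¹ = [[39366, 512], [-19683, -512]] · [[1, 1], [1, 2]] = [[39878, 40390], [-20195, -20707]].

[[39878, 40390], [-20195, -20707]]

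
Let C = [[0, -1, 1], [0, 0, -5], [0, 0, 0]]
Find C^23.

C is strictly triangular, hence nilpotent: C^3 = 0, so C^23 = 0.

[[0, 0, 0], [0, 0, 0], [0, 0, 0]]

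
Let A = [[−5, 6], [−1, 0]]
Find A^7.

[[−6305, 12354], [−2059, 3990]]

tr A = −5 and det A = 6, so the characteristic polynomial is λ² − (−5)λ + (6) with roots −2 and −3.
Eigenvectors give P = [[2, 3], [1, 1]] with P⁻¹ = [[−1, 3], [1, −2]], and A = P·diag(−2, −3)·P⁻¹.
Then A^7 = P·diag(−128, −2187)·P⁻¹ = [[−256, −6561], [−128, −2187]] · [[−1, 3], [1, −2]] = [[−6305, 12354], [−2059, 3990]].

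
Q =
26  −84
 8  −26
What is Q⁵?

[[416, −1344], [128, −416]]

tr Q = 0 and det Q = −4, so the characteristic polynomial is λ² − (0)λ + (−4) with roots 2 and −2.
Eigenvectors give P = [[7, 3], [2, 1]] with P⁻¹ = [[1, −3], [−2, 7]], and Q = P·diag(2, −2)·P⁻¹.
Then Q⁵ = P·diag(32, −32)·P⁻¹ = [[224, −96], [64, −32]] · [[1, −3], [−2, 7]] = [[416, −1344], [128, −416]].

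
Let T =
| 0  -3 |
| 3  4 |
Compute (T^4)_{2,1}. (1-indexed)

T^2 = [[-9, -12], [12, 7]]
T^3 = [[-36, -21], [21, -8]]
T^4 = [[-63, 24], [-24, -95]]

-24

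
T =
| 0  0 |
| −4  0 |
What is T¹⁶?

T is strictly triangular, hence nilpotent: T² = 0, so T¹⁶ = 0.

[[0, 0], [0, 0]]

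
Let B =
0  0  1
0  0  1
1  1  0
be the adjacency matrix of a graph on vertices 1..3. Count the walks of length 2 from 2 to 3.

0

The number of length-2 walks from vertex 2 to vertex 3 is entry (2,3) of B², where B is the adjacency matrix.
B² = [[1, 1, 0], [1, 1, 0], [0, 0, 2]]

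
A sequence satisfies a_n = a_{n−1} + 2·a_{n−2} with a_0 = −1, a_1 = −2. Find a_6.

−64

With companion matrix C = [[1, 2], [1, 0]], [a_n, a_{n−1}]ᵀ = C·[a_{n−1}, a_{n−2}]ᵀ, so [a_6, a_5]ᵀ = C⁵·[a_1, a_0]ᵀ.
C⁵ = [[21, 22], [11, 10]], giving [a_6, a_5]ᵀ = [[−64], [−32]].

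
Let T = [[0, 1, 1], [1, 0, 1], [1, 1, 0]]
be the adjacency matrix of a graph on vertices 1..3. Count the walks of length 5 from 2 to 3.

11

The number of length-5 walks from vertex 2 to vertex 3 is entry (2,3) of T⁵, where T is the adjacency matrix.
T² = [[2, 1, 1], [1, 2, 1], [1, 1, 2]]
T³ = [[2, 3, 3], [3, 2, 3], [3, 3, 2]]
T⁴ = [[6, 5, 5], [5, 6, 5], [5, 5, 6]]
T⁵ = [[10, 11, 11], [11, 10, 11], [11, 11, 10]]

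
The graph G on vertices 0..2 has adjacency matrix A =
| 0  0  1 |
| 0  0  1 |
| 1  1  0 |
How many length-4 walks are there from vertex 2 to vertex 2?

The number of length-4 walks from vertex 2 to vertex 2 is entry (2,2) of A^4, where A is the adjacency matrix.
A^2 = [[1, 1, 0], [1, 1, 0], [0, 0, 2]]
A^3 = [[0, 0, 2], [0, 0, 2], [2, 2, 0]]
A^4 = [[2, 2, 0], [2, 2, 0], [0, 0, 4]]

4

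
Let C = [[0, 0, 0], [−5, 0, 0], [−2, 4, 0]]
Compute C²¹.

C is strictly triangular, hence nilpotent: C³ = 0, so C²¹ = 0.

[[0, 0, 0], [0, 0, 0], [0, 0, 0]]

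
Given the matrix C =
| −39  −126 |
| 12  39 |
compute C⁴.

[[81, 0], [0, 81]]

tr C = 0 and det C = −9, so the characteristic polynomial is λ² − (0)λ + (−9) with roots −3 and 3.
Eigenvectors give P = [[−7, −3], [2, 1]] with P⁻¹ = [[−1, −3], [2, 7]], and C = P·diag(−3, 3)·P⁻¹.
Then C⁴ = P·diag(81, 81)·P⁻¹ = [[−567, −243], [162, 81]] · [[−1, −3], [2, 7]] = [[81, 0], [0, 81]].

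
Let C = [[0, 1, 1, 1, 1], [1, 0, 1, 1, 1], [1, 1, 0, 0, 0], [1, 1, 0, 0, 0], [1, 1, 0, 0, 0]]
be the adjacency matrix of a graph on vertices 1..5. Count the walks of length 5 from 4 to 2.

The number of length-5 walks from vertex 4 to vertex 2 is entry (4,2) of C⁵, where C is the adjacency matrix.
C² = [[4, 3, 1, 1, 1], [3, 4, 1, 1, 1], [1, 1, 2, 2, 2], [1, 1, 2, 2, 2], [1, 1, 2, 2, 2]]
C³ = [[6, 7, 7, 7, 7], [7, 6, 7, 7, 7], [7, 7, 2, 2, 2], [7, 7, 2, 2, 2], [7, 7, 2, 2, 2]]
C⁴ = [[28, 27, 13, 13, 13], [27, 28, 13, 13, 13], [13, 13, 14, 14, 14], [13, 13, 14, 14, 14], [13, 13, 14, 14, 14]]
C⁵ = [[66, 67, 55, 55, 55], [67, 66, 55, 55, 55], [55, 55, 26, 26, 26], [55, 55, 26, 26, 26], [55, 55, 26, 26, 26]]

55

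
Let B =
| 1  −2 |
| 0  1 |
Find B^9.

B = I + N where N = [[0, −2], [0, 0]] is strictly upper-triangular, so N^2 = 0.
(I + N)^9 = I + 9·N = [[1, −18], [0, 1]].

[[1, −18], [0, 1]]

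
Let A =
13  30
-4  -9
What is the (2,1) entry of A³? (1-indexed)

-52

tr A = 4 and det A = 3, so the characteristic polynomial is λ² − (4)λ + (3) with roots 3 and 1.
Eigenvectors give P = [[3, -5], [-1, 2]] with P⁻¹ = [[2, 5], [1, 3]], and A = P·diag(3, 1)·P⁻¹.
Then A³ = P·diag(27, 1)·P⁻¹ = [[81, -5], [-27, 2]] · [[2, 5], [1, 3]] = [[157, 390], [-52, -129]].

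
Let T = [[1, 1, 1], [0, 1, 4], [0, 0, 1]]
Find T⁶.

T = I + N where N = [[0, 1, 1], [0, 0, 4], [0, 0, 0]] is strictly upper-triangular, so N³ = 0.
(I + N)⁶ = I + 6·N + 15·N² = [[1, 6, 66], [0, 1, 24], [0, 0, 1]].

[[1, 6, 66], [0, 1, 24], [0, 0, 1]]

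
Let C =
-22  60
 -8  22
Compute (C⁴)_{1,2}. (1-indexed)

tr C = 0 and det C = -4, so the characteristic polynomial is λ² − (0)λ + (-4) with roots -2 and 2.
Eigenvectors give P = [[-3, 5], [-1, 2]] with P⁻¹ = [[-2, 5], [-1, 3]], and C = P·diag(-2, 2)·P⁻¹.
Then C⁴ = P·diag(16, 16)·P⁻¹ = [[-48, 80], [-16, 32]] · [[-2, 5], [-1, 3]] = [[16, 0], [0, 16]].

0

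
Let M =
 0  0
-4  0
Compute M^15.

[[0, 0], [0, 0]]

M is strictly triangular, hence nilpotent: M^2 = 0, so M^15 = 0.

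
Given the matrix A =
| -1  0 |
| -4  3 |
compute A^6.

[[1, 0], [-728, 729]]

tr A = 2 and det A = -3, so the characteristic polynomial is λ² − (2)λ + (-3) with roots 3 and -1.
Eigenvectors give P = [[0, 1], [-1, 1]] with P⁻¹ = [[1, -1], [1, 0]], and A = P·diag(3, -1)·P⁻¹.
Then A^6 = P·diag(729, 1)·P⁻¹ = [[0, 1], [-729, 1]] · [[1, -1], [1, 0]] = [[1, 0], [-728, 729]].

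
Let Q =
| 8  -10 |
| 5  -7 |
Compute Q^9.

tr Q = 1 and det Q = -6, so the characteristic polynomial is λ² − (1)λ + (-6) with roots -2 and 3.
Eigenvectors give P = [[-1, 2], [-1, 1]] with P⁻¹ = [[1, -2], [1, -1]], and Q = P·diag(-2, 3)·P⁻¹.
Then Q^9 = P·diag(-512, 19683)·P⁻¹ = [[512, 39366], [512, 19683]] · [[1, -2], [1, -1]] = [[39878, -40390], [20195, -20707]].

[[39878, -40390], [20195, -20707]]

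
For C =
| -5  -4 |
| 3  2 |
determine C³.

[[-29, -28], [21, 20]]

tr C = -3 and det C = 2, so the characteristic polynomial is λ² − (-3)λ + (2) with roots -1 and -2.
Eigenvectors give P = [[-1, 4], [1, -3]] with P⁻¹ = [[3, 4], [1, 1]], and C = P·diag(-1, -2)·P⁻¹.
Then C³ = P·diag(-1, -8)·P⁻¹ = [[1, -32], [-1, 24]] · [[3, 4], [1, 1]] = [[-29, -28], [21, 20]].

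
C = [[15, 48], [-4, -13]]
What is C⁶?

tr C = 2 and det C = -3, so the characteristic polynomial is λ² − (2)λ + (-3) with roots 3 and -1.
Eigenvectors give P = [[-4, 3], [1, -1]] with P⁻¹ = [[-1, -3], [-1, -4]], and C = P·diag(3, -1)·P⁻¹.
Then C⁶ = P·diag(729, 1)·P⁻¹ = [[-2916, 3], [729, -1]] · [[-1, -3], [-1, -4]] = [[2913, 8736], [-728, -2183]].

[[2913, 8736], [-728, -2183]]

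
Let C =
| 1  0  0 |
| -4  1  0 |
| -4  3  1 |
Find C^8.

C = I + N where N = [[0, 0, 0], [-4, 0, 0], [-4, 3, 0]] is strictly lower-triangular, so N^3 = 0.
(I + N)^8 = I + 8·N + 28·N^2 = [[1, 0, 0], [-32, 1, 0], [-368, 24, 1]].

[[1, 0, 0], [-32, 1, 0], [-368, 24, 1]]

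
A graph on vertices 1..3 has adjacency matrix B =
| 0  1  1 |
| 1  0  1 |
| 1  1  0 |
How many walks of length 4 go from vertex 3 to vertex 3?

6

The number of length-4 walks from vertex 3 to vertex 3 is entry (3,3) of B⁴, where B is the adjacency matrix.
B² = [[2, 1, 1], [1, 2, 1], [1, 1, 2]]
B³ = [[2, 3, 3], [3, 2, 3], [3, 3, 2]]
B⁴ = [[6, 5, 5], [5, 6, 5], [5, 5, 6]]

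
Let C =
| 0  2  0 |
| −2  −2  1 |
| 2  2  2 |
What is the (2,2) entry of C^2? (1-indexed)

2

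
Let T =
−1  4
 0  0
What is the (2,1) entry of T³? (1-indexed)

T² = [[1, −4], [0, 0]]
T³ = [[−1, 4], [0, 0]]

0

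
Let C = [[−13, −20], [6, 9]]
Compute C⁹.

[[−118093, −196820], [59046, 98409]]

tr C = −4 and det C = 3, so the characteristic polynomial is λ² − (−4)λ + (3) with roots −3 and −1.
Eigenvectors give P = [[−2, −5], [1, 3]] with P⁻¹ = [[−3, −5], [1, 2]], and C = P·diag(−3, −1)·P⁻¹.
Then C⁹ = P·diag(−19683, −1)·P⁻¹ = [[39366, 5], [−19683, −3]] · [[−3, −5], [1, 2]] = [[−118093, −196820], [59046, 98409]].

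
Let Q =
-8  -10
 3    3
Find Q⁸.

[[38086, 63050], [-18915, -31269]]

tr Q = -5 and det Q = 6, so the characteristic polynomial is λ² − (-5)λ + (6) with roots -2 and -3.
Eigenvectors give P = [[-5, -2], [3, 1]] with P⁻¹ = [[1, 2], [-3, -5]], and Q = P·diag(-2, -3)·P⁻¹.
Then Q⁸ = P·diag(256, 6561)·P⁻¹ = [[-1280, -13122], [768, 6561]] · [[1, 2], [-3, -5]] = [[38086, 63050], [-18915, -31269]].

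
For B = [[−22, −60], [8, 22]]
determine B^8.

tr B = 0 and det B = −4, so the characteristic polynomial is λ² − (0)λ + (−4) with roots 2 and −2.
Eigenvectors give P = [[−5, −3], [2, 1]] with P⁻¹ = [[1, 3], [−2, −5]], and B = P·diag(2, −2)·P⁻¹.
Then B^8 = P·diag(256, 256)·P⁻¹ = [[−1280, −768], [512, 256]] · [[1, 3], [−2, −5]] = [[256, 0], [0, 256]].

[[256, 0], [0, 256]]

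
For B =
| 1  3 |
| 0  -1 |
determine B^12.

[[1, 0], [0, 1]]

B² = I (check: tr B = 0 and det B = -1), so B^12 = I since 12 is even.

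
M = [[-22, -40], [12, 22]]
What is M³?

[[-88, -160], [48, 88]]

tr M = 0 and det M = -4, so the characteristic polynomial is λ² − (0)λ + (-4) with roots -2 and 2.
Eigenvectors give P = [[2, -5], [-1, 3]] with P⁻¹ = [[3, 5], [1, 2]], and M = P·diag(-2, 2)·P⁻¹.
Then M³ = P·diag(-8, 8)·P⁻¹ = [[-16, -40], [8, 24]] · [[3, 5], [1, 2]] = [[-88, -160], [48, 88]].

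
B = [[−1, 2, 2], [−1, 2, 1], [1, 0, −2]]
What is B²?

[[1, 2, −4], [0, 2, −2], [−3, 2, 6]]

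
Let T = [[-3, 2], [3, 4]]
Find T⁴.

[[231, 74], [111, 490]]

T² = [[15, 2], [3, 22]]
T³ = [[-39, 38], [57, 94]]
T⁴ = [[231, 74], [111, 490]]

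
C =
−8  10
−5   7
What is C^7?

[[−4502, 4630], [−2315, 2443]]

tr C = −1 and det C = −6, so the characteristic polynomial is λ² − (−1)λ + (−6) with roots −3 and 2.
Eigenvectors give P = [[2, −1], [1, −1]] with P⁻¹ = [[1, −1], [1, −2]], and C = P·diag(−3, 2)·P⁻¹.
Then C^7 = P·diag(−2187, 128)·P⁻¹ = [[−4374, −128], [−2187, −128]] · [[1, −1], [1, −2]] = [[−4502, 4630], [−2315, 2443]].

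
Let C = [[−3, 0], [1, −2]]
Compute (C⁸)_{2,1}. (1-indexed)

tr C = −5 and det C = 6, so the characteristic polynomial is λ² − (−5)λ + (6) with roots −2 and −3.
Eigenvectors give P = [[0, 1], [1, −1]] with P⁻¹ = [[1, 1], [1, 0]], and C = P·diag(−2, −3)·P⁻¹.
Then C⁸ = P·diag(256, 6561)·P⁻¹ = [[0, 6561], [256, −6561]] · [[1, 1], [1, 0]] = [[6561, 0], [−6305, 256]].

−6305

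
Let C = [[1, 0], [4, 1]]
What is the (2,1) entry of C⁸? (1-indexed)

32

C = I + N where N = [[0, 0], [4, 0]] is strictly lower-triangular, so N² = 0.
(I + N)⁸ = I + 8·N = [[1, 0], [32, 1]].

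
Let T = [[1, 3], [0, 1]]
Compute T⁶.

[[1, 18], [0, 1]]

T = I + N where N = [[0, 3], [0, 0]] is strictly upper-triangular, so N² = 0.
(I + N)⁶ = I + 6·N = [[1, 18], [0, 1]].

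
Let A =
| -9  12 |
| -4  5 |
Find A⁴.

tr A = -4 and det A = 3, so the characteristic polynomial is λ² − (-4)λ + (3) with roots -1 and -3.
Eigenvectors give P = [[3, 2], [2, 1]] with P⁻¹ = [[-1, 2], [2, -3]], and A = P·diag(-1, -3)·P⁻¹.
Then A⁴ = P·diag(1, 81)·P⁻¹ = [[3, 162], [2, 81]] · [[-1, 2], [2, -3]] = [[321, -480], [160, -239]].

[[321, -480], [160, -239]]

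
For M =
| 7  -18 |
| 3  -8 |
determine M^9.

tr M = -1 and det M = -2, so the characteristic polynomial is λ² − (-1)λ + (-2) with roots -2 and 1.
Eigenvectors give P = [[-2, 3], [-1, 1]] with P⁻¹ = [[1, -3], [1, -2]], and M = P·diag(-2, 1)·P⁻¹.
Then M^9 = P·diag(-512, 1)·P⁻¹ = [[1024, 3], [512, 1]] · [[1, -3], [1, -2]] = [[1027, -3078], [513, -1538]].

[[1027, -3078], [513, -1538]]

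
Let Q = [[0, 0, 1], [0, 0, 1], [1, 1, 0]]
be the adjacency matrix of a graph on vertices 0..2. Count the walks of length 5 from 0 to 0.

0

The number of length-5 walks from vertex 0 to vertex 0 is entry (0,0) of Q⁵, where Q is the adjacency matrix.
Q² = [[1, 1, 0], [1, 1, 0], [0, 0, 2]]
Q³ = [[0, 0, 2], [0, 0, 2], [2, 2, 0]]
Q⁴ = [[2, 2, 0], [2, 2, 0], [0, 0, 4]]
Q⁵ = [[0, 0, 4], [0, 0, 4], [4, 4, 0]]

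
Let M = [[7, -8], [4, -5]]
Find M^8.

[[13121, -13120], [6560, -6559]]

tr M = 2 and det M = -3, so the characteristic polynomial is λ² − (2)λ + (-3) with roots -1 and 3.
Eigenvectors give P = [[-1, 2], [-1, 1]] with P⁻¹ = [[1, -2], [1, -1]], and M = P·diag(-1, 3)·P⁻¹.
Then M^8 = P·diag(1, 6561)·P⁻¹ = [[-1, 13122], [-1, 6561]] · [[1, -2], [1, -1]] = [[13121, -13120], [6560, -6559]].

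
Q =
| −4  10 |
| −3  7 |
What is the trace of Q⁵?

33

tr Q = 3 and det Q = 2, so the characteristic polynomial is λ² − (3)λ + (2) with roots 2 and 1.
Eigenvectors give P = [[−5, 2], [−3, 1]] with P⁻¹ = [[1, −2], [3, −5]], and Q = P·diag(2, 1)·P⁻¹.
Then Q⁵ = P·diag(32, 1)·P⁻¹ = [[−160, 2], [−96, 1]] · [[1, −2], [3, −5]] = [[−154, 310], [−93, 187]].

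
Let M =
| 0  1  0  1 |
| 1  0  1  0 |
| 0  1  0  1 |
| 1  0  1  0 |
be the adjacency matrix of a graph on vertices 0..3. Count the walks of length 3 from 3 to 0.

The number of length-3 walks from vertex 3 to vertex 0 is entry (3,0) of M³, where M is the adjacency matrix.
M² = [[2, 0, 2, 0], [0, 2, 0, 2], [2, 0, 2, 0], [0, 2, 0, 2]]
M³ = [[0, 4, 0, 4], [4, 0, 4, 0], [0, 4, 0, 4], [4, 0, 4, 0]]

4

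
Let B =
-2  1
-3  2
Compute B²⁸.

B² = I (check: tr B = 0 and det B = -1), so B²⁸ = I since 28 is even.

[[1, 0], [0, 1]]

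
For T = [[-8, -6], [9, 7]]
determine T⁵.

[[-98, -66], [99, 67]]

tr T = -1 and det T = -2, so the characteristic polynomial is λ² − (-1)λ + (-2) with roots 1 and -2.
Eigenvectors give P = [[-2, 1], [3, -1]] with P⁻¹ = [[1, 1], [3, 2]], and T = P·diag(1, -2)·P⁻¹.
Then T⁵ = P·diag(1, -32)·P⁻¹ = [[-2, -32], [3, 32]] · [[1, 1], [3, 2]] = [[-98, -66], [99, 67]].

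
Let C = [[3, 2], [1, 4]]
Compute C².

[[11, 14], [7, 18]]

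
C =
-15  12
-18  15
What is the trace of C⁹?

0

tr C = 0 and det C = -9, so the characteristic polynomial is λ² − (0)λ + (-9) with roots 3 and -3.
Eigenvectors give P = [[-2, 1], [-3, 1]] with P⁻¹ = [[1, -1], [3, -2]], and C = P·diag(3, -3)·P⁻¹.
Then C⁹ = P·diag(19683, -19683)·P⁻¹ = [[-39366, -19683], [-59049, -19683]] · [[1, -1], [3, -2]] = [[-98415, 78732], [-118098, 98415]].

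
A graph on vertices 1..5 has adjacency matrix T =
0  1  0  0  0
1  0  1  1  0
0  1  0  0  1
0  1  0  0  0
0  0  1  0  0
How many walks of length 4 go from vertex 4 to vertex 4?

3

The number of length-4 walks from vertex 4 to vertex 4 is entry (4,4) of T⁴, where T is the adjacency matrix.
T² = [[1, 0, 1, 1, 0], [0, 3, 0, 0, 1], [1, 0, 2, 1, 0], [1, 0, 1, 1, 0], [0, 1, 0, 0, 1]]
T³ = [[0, 3, 0, 0, 1], [3, 0, 4, 3, 0], [0, 4, 0, 0, 2], [0, 3, 0, 0, 1], [1, 0, 2, 1, 0]]
T⁴ = [[3, 0, 4, 3, 0], [0, 10, 0, 0, 4], [4, 0, 6, 4, 0], [3, 0, 4, 3, 0], [0, 4, 0, 0, 2]]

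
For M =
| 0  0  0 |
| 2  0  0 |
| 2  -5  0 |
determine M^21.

[[0, 0, 0], [0, 0, 0], [0, 0, 0]]

M is strictly triangular, hence nilpotent: M^3 = 0, so M^21 = 0.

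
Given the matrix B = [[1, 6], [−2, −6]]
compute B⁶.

[[−1931, −3990], [1330, 2724]]

tr B = −5 and det B = 6, so the characteristic polynomial is λ² − (−5)λ + (6) with roots −3 and −2.
Eigenvectors give P = [[−3, −2], [2, 1]] with P⁻¹ = [[1, 2], [−2, −3]], and B = P·diag(−3, −2)·P⁻¹.
Then B⁶ = P·diag(729, 64)·P⁻¹ = [[−2187, −128], [1458, 64]] · [[1, 2], [−2, −3]] = [[−1931, −3990], [1330, 2724]].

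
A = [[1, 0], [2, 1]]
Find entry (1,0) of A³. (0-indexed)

6

A = I + N where N = [[0, 0], [2, 0]] is strictly lower-triangular, so N² = 0.
(I + N)³ = I + 3·N = [[1, 0], [6, 1]].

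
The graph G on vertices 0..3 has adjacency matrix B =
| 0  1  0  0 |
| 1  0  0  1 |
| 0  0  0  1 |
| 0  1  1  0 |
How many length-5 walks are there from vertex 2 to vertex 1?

The number of length-5 walks from vertex 2 to vertex 1 is entry (2,1) of B^5, where B is the adjacency matrix.
B^2 = [[1, 0, 0, 1], [0, 2, 1, 0], [0, 1, 1, 0], [1, 0, 0, 2]]
B^3 = [[0, 2, 1, 0], [2, 0, 0, 3], [1, 0, 0, 2], [0, 3, 2, 0]]
B^4 = [[2, 0, 0, 3], [0, 5, 3, 0], [0, 3, 2, 0], [3, 0, 0, 5]]
B^5 = [[0, 5, 3, 0], [5, 0, 0, 8], [3, 0, 0, 5], [0, 8, 5, 0]]

0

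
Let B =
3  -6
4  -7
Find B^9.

[[39363, -59046], [39364, -59047]]

tr B = -4 and det B = 3, so the characteristic polynomial is λ² − (-4)λ + (3) with roots -1 and -3.
Eigenvectors give P = [[3, 1], [2, 1]] with P⁻¹ = [[1, -1], [-2, 3]], and B = P·diag(-1, -3)·P⁻¹.
Then B^9 = P·diag(-1, -19683)·P⁻¹ = [[-3, -19683], [-2, -19683]] · [[1, -1], [-2, 3]] = [[39363, -59046], [39364, -59047]].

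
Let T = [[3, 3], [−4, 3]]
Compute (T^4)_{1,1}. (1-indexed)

T^2 = [[−3, 18], [−24, −3]]
T^3 = [[−81, 45], [−60, −81]]
T^4 = [[−423, −108], [144, −423]]

−423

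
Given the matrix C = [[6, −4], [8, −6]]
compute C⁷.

[[384, −256], [512, −384]]

tr C = 0 and det C = −4, so the characteristic polynomial is λ² − (0)λ + (−4) with roots 2 and −2.
Eigenvectors give P = [[1, −1], [1, −2]] with P⁻¹ = [[2, −1], [1, −1]], and C = P·diag(2, −2)·P⁻¹.
Then C⁷ = P·diag(128, −128)·P⁻¹ = [[128, 128], [128, 256]] · [[2, −1], [1, −1]] = [[384, −256], [512, −384]].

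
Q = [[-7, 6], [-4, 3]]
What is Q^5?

tr Q = -4 and det Q = 3, so the characteristic polynomial is λ² − (-4)λ + (3) with roots -1 and -3.
Eigenvectors give P = [[1, 3], [1, 2]] with P⁻¹ = [[-2, 3], [1, -1]], and Q = P·diag(-1, -3)·P⁻¹.
Then Q^5 = P·diag(-1, -243)·P⁻¹ = [[-1, -729], [-1, -486]] · [[-2, 3], [1, -1]] = [[-727, 726], [-484, 483]].

[[-727, 726], [-484, 483]]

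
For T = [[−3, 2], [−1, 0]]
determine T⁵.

tr T = −3 and det T = 2, so the characteristic polynomial is λ² − (−3)λ + (2) with roots −1 and −2.
Eigenvectors give P = [[1, 2], [1, 1]] with P⁻¹ = [[−1, 2], [1, −1]], and T = P·diag(−1, −2)·P⁻¹.
Then T⁵ = P·diag(−1, −32)·P⁻¹ = [[−1, −64], [−1, −32]] · [[−1, 2], [1, −1]] = [[−63, 62], [−31, 30]].

[[−63, 62], [−31, 30]]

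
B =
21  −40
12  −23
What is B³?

tr B = −2 and det B = −3, so the characteristic polynomial is λ² − (−2)λ + (−3) with roots 1 and −3.
Eigenvectors give P = [[2, −5], [1, −3]] with P⁻¹ = [[3, −5], [1, −2]], and B = P·diag(1, −3)·P⁻¹.
Then B³ = P·diag(1, −27)·P⁻¹ = [[2, 135], [1, 81]] · [[3, −5], [1, −2]] = [[141, −280], [84, −167]].

[[141, −280], [84, −167]]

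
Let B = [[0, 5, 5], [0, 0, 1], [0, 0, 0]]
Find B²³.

[[0, 0, 0], [0, 0, 0], [0, 0, 0]]

B is strictly triangular, hence nilpotent: B³ = 0, so B²³ = 0.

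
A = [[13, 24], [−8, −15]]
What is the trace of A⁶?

tr A = −2 and det A = −3, so the characteristic polynomial is λ² − (−2)λ + (−3) with roots 1 and −3.
Eigenvectors give P = [[−2, −3], [1, 2]] with P⁻¹ = [[−2, −3], [1, 2]], and A = P·diag(1, −3)·P⁻¹.
Then A⁶ = P·diag(1, 729)·P⁻¹ = [[−2, −2187], [1, 1458]] · [[−2, −3], [1, 2]] = [[−2183, −4368], [1456, 2913]].

730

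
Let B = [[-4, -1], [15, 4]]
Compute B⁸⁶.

[[1, 0], [0, 1]]

B² = I (check: tr B = 0 and det B = -1), so B⁸⁶ = I since 86 is even.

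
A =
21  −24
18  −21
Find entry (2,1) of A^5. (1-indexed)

1458

tr A = 0 and det A = −9, so the characteristic polynomial is λ² − (0)λ + (−9) with roots 3 and −3.
Eigenvectors give P = [[4, 1], [3, 1]] with P⁻¹ = [[1, −1], [−3, 4]], and A = P·diag(3, −3)·P⁻¹.
Then A^5 = P·diag(243, −243)·P⁻¹ = [[972, −243], [729, −243]] · [[1, −1], [−3, 4]] = [[1701, −1944], [1458, −1701]].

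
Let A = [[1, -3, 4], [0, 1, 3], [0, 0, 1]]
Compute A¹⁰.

A = I + N where N = [[0, -3, 4], [0, 0, 3], [0, 0, 0]] is strictly upper-triangular, so N³ = 0.
(I + N)¹⁰ = I + 10·N + 45·N² = [[1, -30, -365], [0, 1, 30], [0, 0, 1]].

[[1, -30, -365], [0, 1, 30], [0, 0, 1]]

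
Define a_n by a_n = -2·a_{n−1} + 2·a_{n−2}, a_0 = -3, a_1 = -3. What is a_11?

With companion matrix B = [[-2, 2], [1, 0]], [a_n, a_{n−1}]ᵀ = B·[a_{n−1}, a_{n−2}]ᵀ, so [a_11, a_10]ᵀ = B^10·[a_1, a_0]ᵀ.
B^10 = [[18272, -13376], [-6688, 4896]], giving [a_11, a_10]ᵀ = [[-14688], [5376]].

-14688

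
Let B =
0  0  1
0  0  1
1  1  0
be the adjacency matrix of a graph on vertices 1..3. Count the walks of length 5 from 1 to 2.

The number of length-5 walks from vertex 1 to vertex 2 is entry (1,2) of B^5, where B is the adjacency matrix.
B^2 = [[1, 1, 0], [1, 1, 0], [0, 0, 2]]
B^3 = [[0, 0, 2], [0, 0, 2], [2, 2, 0]]
B^4 = [[2, 2, 0], [2, 2, 0], [0, 0, 4]]
B^5 = [[0, 0, 4], [0, 0, 4], [4, 4, 0]]

0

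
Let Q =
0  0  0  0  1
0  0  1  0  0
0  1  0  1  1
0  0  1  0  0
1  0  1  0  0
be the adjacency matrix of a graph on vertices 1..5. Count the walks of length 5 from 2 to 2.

The number of length-5 walks from vertex 2 to vertex 2 is entry (2,2) of Q^5, where Q is the adjacency matrix.
Q^2 = [[1, 0, 1, 0, 0], [0, 1, 0, 1, 1], [1, 0, 3, 0, 0], [0, 1, 0, 1, 1], [0, 1, 0, 1, 2]]
Q^3 = [[0, 1, 0, 1, 2], [1, 0, 3, 0, 0], [0, 3, 0, 3, 4], [1, 0, 3, 0, 0], [2, 0, 4, 0, 0]]
Q^4 = [[2, 0, 4, 0, 0], [0, 3, 0, 3, 4], [4, 0, 10, 0, 0], [0, 3, 0, 3, 4], [0, 4, 0, 4, 6]]
Q^5 = [[0, 4, 0, 4, 6], [4, 0, 10, 0, 0], [0, 10, 0, 10, 14], [4, 0, 10, 0, 0], [6, 0, 14, 0, 0]]

0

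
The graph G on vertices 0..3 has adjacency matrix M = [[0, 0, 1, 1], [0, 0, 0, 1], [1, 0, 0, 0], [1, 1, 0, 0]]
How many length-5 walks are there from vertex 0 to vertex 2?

The number of length-5 walks from vertex 0 to vertex 2 is entry (0,2) of M⁵, where M is the adjacency matrix.
M² = [[2, 1, 0, 0], [1, 1, 0, 0], [0, 0, 1, 1], [0, 0, 1, 2]]
M³ = [[0, 0, 2, 3], [0, 0, 1, 2], [2, 1, 0, 0], [3, 2, 0, 0]]
M⁴ = [[5, 3, 0, 0], [3, 2, 0, 0], [0, 0, 2, 3], [0, 0, 3, 5]]
M⁵ = [[0, 0, 5, 8], [0, 0, 3, 5], [5, 3, 0, 0], [8, 5, 0, 0]]

5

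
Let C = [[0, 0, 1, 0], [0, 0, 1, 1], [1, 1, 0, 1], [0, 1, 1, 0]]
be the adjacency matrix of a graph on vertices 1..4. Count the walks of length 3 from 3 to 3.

The number of length-3 walks from vertex 3 to vertex 3 is entry (3,3) of C³, where C is the adjacency matrix.
C² = [[1, 1, 0, 1], [1, 2, 1, 1], [0, 1, 3, 1], [1, 1, 1, 2]]
C³ = [[0, 1, 3, 1], [1, 2, 4, 3], [3, 4, 2, 4], [1, 3, 4, 2]]

2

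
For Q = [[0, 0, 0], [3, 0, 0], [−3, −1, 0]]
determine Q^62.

Q is strictly triangular, hence nilpotent: Q^3 = 0, so Q^62 = 0.

[[0, 0, 0], [0, 0, 0], [0, 0, 0]]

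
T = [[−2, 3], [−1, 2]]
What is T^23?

[[−2, 3], [−1, 2]]

T² = I (check: tr T = 0 and det T = −1), so T^23 = T since 23 is odd.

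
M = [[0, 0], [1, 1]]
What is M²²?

M² = M (a projection; rank 1, trace 1), so M²² = M.

[[0, 0], [1, 1]]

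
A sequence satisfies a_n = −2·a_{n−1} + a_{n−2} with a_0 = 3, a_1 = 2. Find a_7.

128

With companion matrix C = [[−2, 1], [1, 0]], [a_n, a_{n−1}]ᵀ = C·[a_{n−1}, a_{n−2}]ᵀ, so [a_7, a_6]ᵀ = C⁶·[a_1, a_0]ᵀ.
C⁶ = [[169, −70], [−70, 29]], giving [a_7, a_6]ᵀ = [[128], [−53]].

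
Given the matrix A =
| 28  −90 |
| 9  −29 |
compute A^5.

tr A = −1 and det A = −2, so the characteristic polynomial is λ² − (−1)λ + (−2) with roots 1 and −2.
Eigenvectors give P = [[10, 3], [3, 1]] with P⁻¹ = [[1, −3], [−3, 10]], and A = P·diag(1, −2)·P⁻¹.
Then A^5 = P·diag(1, −32)·P⁻¹ = [[10, −96], [3, −32]] · [[1, −3], [−3, 10]] = [[298, −990], [99, −329]].

[[298, −990], [99, −329]]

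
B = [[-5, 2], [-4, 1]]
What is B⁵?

tr B = -4 and det B = 3, so the characteristic polynomial is λ² − (-4)λ + (3) with roots -1 and -3.
Eigenvectors give P = [[-1, 1], [-2, 1]] with P⁻¹ = [[1, -1], [2, -1]], and B = P·diag(-1, -3)·P⁻¹.
Then B⁵ = P·diag(-1, -243)·P⁻¹ = [[1, -243], [2, -243]] · [[1, -1], [2, -1]] = [[-485, 242], [-484, 241]].

[[-485, 242], [-484, 241]]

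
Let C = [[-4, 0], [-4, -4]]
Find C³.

[[-64, 0], [-192, -64]]

C² = [[16, 0], [32, 16]]
C³ = [[-64, 0], [-192, -64]]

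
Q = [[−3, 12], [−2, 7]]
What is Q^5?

tr Q = 4 and det Q = 3, so the characteristic polynomial is λ² − (4)λ + (3) with roots 3 and 1.
Eigenvectors give P = [[2, 3], [1, 1]] with P⁻¹ = [[−1, 3], [1, −2]], and Q = P·diag(3, 1)·P⁻¹.
Then Q^5 = P·diag(243, 1)·P⁻¹ = [[486, 3], [243, 1]] · [[−1, 3], [1, −2]] = [[−483, 1452], [−242, 727]].

[[−483, 1452], [−242, 727]]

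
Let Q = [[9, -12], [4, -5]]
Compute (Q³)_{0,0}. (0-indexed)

tr Q = 4 and det Q = 3, so the characteristic polynomial is λ² − (4)λ + (3) with roots 1 and 3.
Eigenvectors give P = [[-3, -2], [-2, -1]] with P⁻¹ = [[1, -2], [-2, 3]], and Q = P·diag(1, 3)·P⁻¹.
Then Q³ = P·diag(1, 27)·P⁻¹ = [[-3, -54], [-2, -27]] · [[1, -2], [-2, 3]] = [[105, -156], [52, -77]].

105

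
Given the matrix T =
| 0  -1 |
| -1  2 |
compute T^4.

[[5, -12], [-12, 29]]

T^2 = [[1, -2], [-2, 5]]
T^3 = [[2, -5], [-5, 12]]
T^4 = [[5, -12], [-12, 29]]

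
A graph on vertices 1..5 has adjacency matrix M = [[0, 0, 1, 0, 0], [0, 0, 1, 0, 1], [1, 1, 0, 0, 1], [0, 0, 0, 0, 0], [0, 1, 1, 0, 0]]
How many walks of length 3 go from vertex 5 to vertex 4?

The number of length-3 walks from vertex 5 to vertex 4 is entry (5,4) of M³, where M is the adjacency matrix.
M² = [[1, 1, 0, 0, 1], [1, 2, 1, 0, 1], [0, 1, 3, 0, 1], [0, 0, 0, 0, 0], [1, 1, 1, 0, 2]]
M³ = [[0, 1, 3, 0, 1], [1, 2, 4, 0, 3], [3, 4, 2, 0, 4], [0, 0, 0, 0, 0], [1, 3, 4, 0, 2]]

0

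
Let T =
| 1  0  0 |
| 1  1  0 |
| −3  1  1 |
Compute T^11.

[[1, 0, 0], [11, 1, 0], [22, 11, 1]]

T = I + N where N = [[0, 0, 0], [1, 0, 0], [−3, 1, 0]] is strictly lower-triangular, so N^3 = 0.
(I + N)^11 = I + 11·N + 55·N^2 = [[1, 0, 0], [11, 1, 0], [22, 11, 1]].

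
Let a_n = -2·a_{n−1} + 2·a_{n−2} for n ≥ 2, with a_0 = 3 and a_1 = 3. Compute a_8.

-720

With companion matrix M = [[-2, 2], [1, 0]], [a_n, a_{n−1}]ᵀ = M·[a_{n−1}, a_{n−2}]ᵀ, so [a_8, a_7]ᵀ = M⁷·[a_1, a_0]ᵀ.
M⁷ = [[-896, 656], [328, -240]], giving [a_8, a_7]ᵀ = [[-720], [264]].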